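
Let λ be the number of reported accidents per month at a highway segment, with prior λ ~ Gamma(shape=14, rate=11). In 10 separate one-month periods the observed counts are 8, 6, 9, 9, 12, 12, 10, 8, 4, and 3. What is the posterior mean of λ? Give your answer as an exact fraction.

Total count: 8 + 6 + 9 + 9 + 12 + 12 + 10 + 8 + 4 + 3 = 81.
Total exposure: 10 months.
Conjugate update: add total count to the shape and total exposure to the rate, giving Gamma(95, 21).
Posterior mean = α'/β' = 95/21.

95/21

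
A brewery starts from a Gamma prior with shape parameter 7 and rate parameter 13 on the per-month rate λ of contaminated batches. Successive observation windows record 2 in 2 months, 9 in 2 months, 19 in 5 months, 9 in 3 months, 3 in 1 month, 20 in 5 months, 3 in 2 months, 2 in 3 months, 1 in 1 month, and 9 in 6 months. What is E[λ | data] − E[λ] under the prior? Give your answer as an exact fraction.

791/559

Total count: 2 + 9 + 19 + 9 + 3 + 20 + 3 + 2 + 1 + 9 = 77.
Total exposure: 2 + 2 + 5 + 3 + 1 + 5 + 2 + 3 + 1 + 6 = 30 months.
By Gamma–Poisson conjugacy, the posterior is Gamma(α + Σx, β + Σt) = Gamma(7 + 77, 13 + 30) = Gamma(84, 43).
Posterior mean = 84/43 = 84/43; prior mean = 7/13 = 7/13. Difference = 84/43 − 7/13 = 791/559.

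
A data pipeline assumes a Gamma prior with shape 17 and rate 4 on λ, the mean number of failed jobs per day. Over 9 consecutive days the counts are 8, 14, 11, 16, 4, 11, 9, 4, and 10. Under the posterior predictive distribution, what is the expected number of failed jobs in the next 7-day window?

56

Total count: 8 + 14 + 11 + 16 + 4 + 11 + 9 + 4 + 10 = 87.
Total exposure: 9 days.
Gamma(α, β) with Poisson data over total exposure Σt gives posterior Gamma(α+Σx, β+Σt) = Gamma(104, 13).
Predictive mean over a 7-day window = T·E[λ|data] = 7·104/13 = 56.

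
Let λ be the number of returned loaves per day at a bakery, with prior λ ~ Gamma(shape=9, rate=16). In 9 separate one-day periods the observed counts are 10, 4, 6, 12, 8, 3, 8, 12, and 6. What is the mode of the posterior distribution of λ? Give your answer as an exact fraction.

77/25

Total count: 10 + 4 + 6 + 12 + 8 + 3 + 8 + 12 + 6 = 69.
Total exposure: 9 days.
Conjugate update: add total count to the shape and total exposure to the rate, giving Gamma(78, 25).
Posterior mode = (α'−1)/β' = 77/25.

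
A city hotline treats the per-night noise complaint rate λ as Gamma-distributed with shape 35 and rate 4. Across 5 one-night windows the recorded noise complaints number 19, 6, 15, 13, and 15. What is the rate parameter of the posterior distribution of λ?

Total count: 19 + 6 + 15 + 13 + 15 = 68.
Total exposure: 5 nights.
By Gamma–Poisson conjugacy, the posterior is Gamma(α + Σx, β + Σt) = Gamma(35 + 68, 4 + 5) = Gamma(103, 9).

9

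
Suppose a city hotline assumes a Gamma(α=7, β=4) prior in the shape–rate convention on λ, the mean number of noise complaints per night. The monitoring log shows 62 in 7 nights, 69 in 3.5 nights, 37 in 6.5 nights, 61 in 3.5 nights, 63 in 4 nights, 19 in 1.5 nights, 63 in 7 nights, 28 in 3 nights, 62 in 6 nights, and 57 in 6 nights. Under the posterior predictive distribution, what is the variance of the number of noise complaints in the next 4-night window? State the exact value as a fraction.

7392/169

Total count: 62 + 69 + 37 + 61 + 63 + 19 + 63 + 28 + 62 + 57 = 521.
Total exposure: 7 + 3.5 + 6.5 + 3.5 + 4 + 1.5 + 7 + 3 + 6 + 6 = 48 nights.
Conjugate update: add total count to the shape and total exposure to the rate, giving Gamma(528, 52).
The posterior predictive for a window of length T is Negative Binomial with variance T·α'·(β'+T)/β'² = 4·528·56/2704 = 7392/169.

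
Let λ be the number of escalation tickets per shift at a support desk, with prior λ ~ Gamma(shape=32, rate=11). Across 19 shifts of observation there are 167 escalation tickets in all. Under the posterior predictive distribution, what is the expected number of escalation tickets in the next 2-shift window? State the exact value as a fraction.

199/15

Total count 167 over total exposure 19 shifts.
The Gamma prior is conjugate for the Poisson rate, so λ | data ~ Gamma(32+167, 11+19) = Gamma(199, 30).
Predictive mean over a 2-shift window = T·E[λ|data] = 2·199/30 = 199/15.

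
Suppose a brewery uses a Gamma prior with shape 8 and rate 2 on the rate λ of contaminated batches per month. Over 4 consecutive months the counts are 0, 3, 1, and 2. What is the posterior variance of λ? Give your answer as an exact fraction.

7/18

Total count: 0 + 3 + 1 + 2 = 6.
Total exposure: 4 months.
Gamma(α, β) with Poisson data over total exposure Σt gives posterior Gamma(α+Σx, β+Σt) = Gamma(14, 6).
Posterior variance = α'/β'² = 14/36 = 7/18.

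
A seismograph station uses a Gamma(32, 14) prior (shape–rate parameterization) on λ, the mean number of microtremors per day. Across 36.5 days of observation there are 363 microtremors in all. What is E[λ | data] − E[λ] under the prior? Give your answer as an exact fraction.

3914/707

Total count 363 over total exposure 36.5 days.
Gamma(α, β) with Poisson data over total exposure Σt gives posterior Gamma(α+Σx, β+Σt) = Gamma(395, 101/2).
Posterior mean = 395/(101/2) = 790/101; prior mean = 32/14 = 16/7. Difference = 790/101 − 16/7 = 3914/707.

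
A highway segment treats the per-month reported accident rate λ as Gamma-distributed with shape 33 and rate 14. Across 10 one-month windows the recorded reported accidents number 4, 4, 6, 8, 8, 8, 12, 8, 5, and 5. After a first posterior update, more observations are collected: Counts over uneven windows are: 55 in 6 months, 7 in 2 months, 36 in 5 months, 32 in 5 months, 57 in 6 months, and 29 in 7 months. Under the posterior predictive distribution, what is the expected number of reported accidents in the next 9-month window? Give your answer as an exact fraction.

2853/55

Total count: 4 + 4 + 6 + 8 + 8 + 8 + 12 + 8 + 5 + 5 = 68.
Total exposure: 10 months.
After the first batch: Gamma(33 + 68, 14 + 10) = Gamma(101, 24).
Total count: 55 + 7 + 36 + 32 + 57 + 29 = 216.
Total exposure: 6 + 2 + 5 + 5 + 6 + 7 = 31 months.
After the second batch: Gamma(101 + 216, 24 + 31) = Gamma(317, 55).
Predictive mean over a 9-month window = T·E[λ|data] = 9·317/55 = 2853/55.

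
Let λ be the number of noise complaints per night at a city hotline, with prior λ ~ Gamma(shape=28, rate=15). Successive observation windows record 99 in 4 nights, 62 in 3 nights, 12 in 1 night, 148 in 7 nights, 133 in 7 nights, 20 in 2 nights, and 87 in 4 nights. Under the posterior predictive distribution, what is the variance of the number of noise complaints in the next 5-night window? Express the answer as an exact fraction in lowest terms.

141360/1849

Total count: 99 + 62 + 12 + 148 + 133 + 20 + 87 = 561.
Total exposure: 4 + 3 + 1 + 7 + 7 + 2 + 4 = 28 nights.
Posterior: α' = 28 + 561 = 589, β' = 15 + 28 = 43.
The posterior predictive for a window of length T is Negative Binomial with variance T·α'·(β'+T)/β'² = 5·589·48/1849 = 141360/1849.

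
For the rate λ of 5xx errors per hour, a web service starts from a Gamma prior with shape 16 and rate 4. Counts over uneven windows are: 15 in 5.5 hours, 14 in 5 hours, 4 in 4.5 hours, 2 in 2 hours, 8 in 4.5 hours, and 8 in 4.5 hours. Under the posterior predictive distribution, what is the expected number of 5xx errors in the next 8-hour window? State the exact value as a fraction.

Total count: 15 + 14 + 4 + 2 + 8 + 8 = 51.
Total exposure: 5.5 + 5 + 4.5 + 2 + 4.5 + 4.5 = 26 hours.
Conjugate update: add total count to the shape and total exposure to the rate, giving Gamma(67, 30).
Predictive mean over an 8-hour window = T·E[λ|data] = 8·67/30 = 268/15.

268/15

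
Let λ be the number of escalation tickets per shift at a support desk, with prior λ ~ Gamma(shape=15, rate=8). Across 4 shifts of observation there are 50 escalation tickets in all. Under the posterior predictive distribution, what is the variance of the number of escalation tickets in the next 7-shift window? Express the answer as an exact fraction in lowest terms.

8645/144

Total count 50 over total exposure 4 shifts.
The Gamma prior is conjugate for the Poisson rate, so λ | data ~ Gamma(15+50, 8+4) = Gamma(65, 12).
The posterior predictive for a window of length T is Negative Binomial with variance T·α'·(β'+T)/β'² = 7·65·19/144 = 8645/144.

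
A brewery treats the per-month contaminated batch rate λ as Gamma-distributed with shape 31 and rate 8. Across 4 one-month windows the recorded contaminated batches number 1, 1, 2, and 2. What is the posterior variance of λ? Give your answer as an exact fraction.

Total count: 1 + 1 + 2 + 2 = 6.
Total exposure: 4 months.
Gamma(α, β) with Poisson data over total exposure Σt gives posterior Gamma(α+Σx, β+Σt) = Gamma(37, 12).
Posterior variance = α'/β'² = 37/144.

37/144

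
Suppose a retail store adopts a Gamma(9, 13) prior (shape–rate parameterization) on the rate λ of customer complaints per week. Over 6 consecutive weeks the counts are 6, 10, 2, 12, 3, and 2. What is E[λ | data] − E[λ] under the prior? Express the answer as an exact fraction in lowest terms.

401/247

Total count: 6 + 10 + 2 + 12 + 3 + 2 = 35.
Total exposure: 6 weeks.
Conjugate update: add total count to the shape and total exposure to the rate, giving Gamma(44, 19).
Posterior mean = 44/19 = 44/19; prior mean = 9/13 = 9/13. Difference = 44/19 − 9/13 = 401/247.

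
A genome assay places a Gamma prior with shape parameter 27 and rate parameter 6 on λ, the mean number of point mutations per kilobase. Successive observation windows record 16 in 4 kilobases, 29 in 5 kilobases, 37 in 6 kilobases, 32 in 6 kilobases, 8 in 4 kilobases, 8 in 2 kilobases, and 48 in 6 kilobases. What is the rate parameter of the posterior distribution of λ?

Total count: 16 + 29 + 37 + 32 + 8 + 8 + 48 = 178.
Total exposure: 4 + 5 + 6 + 6 + 4 + 2 + 6 = 33 kilobases.
Conjugate update: add total count to the shape and total exposure to the rate, giving Gamma(205, 39).

39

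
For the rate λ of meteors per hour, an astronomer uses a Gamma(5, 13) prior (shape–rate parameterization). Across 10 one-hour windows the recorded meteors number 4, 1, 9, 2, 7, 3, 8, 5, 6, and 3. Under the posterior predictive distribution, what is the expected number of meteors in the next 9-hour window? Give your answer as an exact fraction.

477/23

Total count: 4 + 1 + 9 + 2 + 7 + 3 + 8 + 5 + 6 + 3 = 48.
Total exposure: 10 hours.
Gamma(α, β) with Poisson data over total exposure Σt gives posterior Gamma(α+Σx, β+Σt) = Gamma(53, 23).
Predictive mean over a 9-hour window = T·E[λ|data] = 9·53/23 = 477/23.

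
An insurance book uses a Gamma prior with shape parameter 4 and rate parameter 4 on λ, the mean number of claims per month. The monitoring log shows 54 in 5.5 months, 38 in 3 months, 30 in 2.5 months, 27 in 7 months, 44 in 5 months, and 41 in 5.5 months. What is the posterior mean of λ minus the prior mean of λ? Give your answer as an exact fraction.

411/65

Total count: 54 + 38 + 30 + 27 + 44 + 41 = 234.
Total exposure: 5.5 + 3 + 2.5 + 7 + 5 + 5.5 = 28.5 months.
Gamma(α, β) with Poisson data over total exposure Σt gives posterior Gamma(α+Σx, β+Σt) = Gamma(238, 65/2).
Posterior mean = 238/(65/2) = 476/65; prior mean = 4/4 = 1. Difference = 476/65 − 1 = 411/65.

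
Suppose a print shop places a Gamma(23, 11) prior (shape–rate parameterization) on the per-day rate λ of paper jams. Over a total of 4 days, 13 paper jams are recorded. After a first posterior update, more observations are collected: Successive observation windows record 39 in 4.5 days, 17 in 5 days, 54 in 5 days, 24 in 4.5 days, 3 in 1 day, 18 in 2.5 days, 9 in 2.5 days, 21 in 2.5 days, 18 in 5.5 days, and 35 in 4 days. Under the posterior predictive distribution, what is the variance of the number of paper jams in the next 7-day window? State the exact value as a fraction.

56581/1352

Total count 13 over total exposure 4 days.
After the first batch: Gamma(23 + 13, 11 + 4) = Gamma(36, 15).
Total count: 39 + 17 + 54 + 24 + 3 + 18 + 9 + 21 + 18 + 35 = 238.
Total exposure: 4.5 + 5 + 5 + 4.5 + 1 + 2.5 + 2.5 + 2.5 + 5.5 + 4 = 37 days.
After the second batch: Gamma(36 + 238, 15 + 37) = Gamma(274, 52).
The posterior predictive for a window of length T is Negative Binomial with variance T·α'·(β'+T)/β'² = 7·274·59/2704 = 56581/1352.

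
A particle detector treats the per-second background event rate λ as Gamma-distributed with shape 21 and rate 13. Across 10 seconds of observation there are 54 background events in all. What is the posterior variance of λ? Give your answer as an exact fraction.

Total count 54 over total exposure 10 seconds.
The Gamma prior is conjugate for the Poisson rate, so λ | data ~ Gamma(21+54, 13+10) = Gamma(75, 23).
Posterior variance = α'/β'² = 75/529.

75/529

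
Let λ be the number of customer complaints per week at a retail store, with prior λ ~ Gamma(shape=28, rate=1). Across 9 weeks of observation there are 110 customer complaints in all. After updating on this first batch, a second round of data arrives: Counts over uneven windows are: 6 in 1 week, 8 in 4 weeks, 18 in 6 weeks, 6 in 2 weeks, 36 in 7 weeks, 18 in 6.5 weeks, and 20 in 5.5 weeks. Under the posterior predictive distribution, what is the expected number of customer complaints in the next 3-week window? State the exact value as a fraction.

Total count 110 over total exposure 9 weeks.
After the first batch: Gamma(28 + 110, 1 + 9) = Gamma(138, 10).
Total count: 6 + 8 + 18 + 6 + 36 + 18 + 20 = 112.
Total exposure: 1 + 4 + 6 + 2 + 7 + 6.5 + 5.5 = 32 weeks.
After the second batch: Gamma(138 + 112, 10 + 32) = Gamma(250, 42).
Predictive mean over a 3-week window = T·E[λ|data] = 3·250/42 = 125/7.

125/7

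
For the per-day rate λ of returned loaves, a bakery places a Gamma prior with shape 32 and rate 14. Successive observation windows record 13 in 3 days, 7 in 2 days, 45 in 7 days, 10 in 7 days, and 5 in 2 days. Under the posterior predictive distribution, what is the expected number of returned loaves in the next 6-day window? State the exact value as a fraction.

96/5

Total count: 13 + 7 + 45 + 10 + 5 = 80.
Total exposure: 3 + 2 + 7 + 7 + 2 = 21 days.
Gamma(α, β) with Poisson data over total exposure Σt gives posterior Gamma(α+Σx, β+Σt) = Gamma(112, 35).
Predictive mean over a 6-day window = T·E[λ|data] = 6·112/35 = 96/5.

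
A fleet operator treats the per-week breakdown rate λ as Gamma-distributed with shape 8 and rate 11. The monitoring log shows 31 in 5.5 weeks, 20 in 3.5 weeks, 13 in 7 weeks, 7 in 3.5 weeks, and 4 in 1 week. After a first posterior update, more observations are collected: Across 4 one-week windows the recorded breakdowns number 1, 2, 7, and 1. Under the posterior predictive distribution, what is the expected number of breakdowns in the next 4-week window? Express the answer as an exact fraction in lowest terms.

752/71

Total count: 31 + 20 + 13 + 7 + 4 = 75.
Total exposure: 5.5 + 3.5 + 7 + 3.5 + 1 = 20.5 weeks.
After the first batch: Gamma(8 + 75, 11 + 20.5) = Gamma(83, 63/2).
Total count: 1 + 2 + 7 + 1 = 11.
Total exposure: 4 weeks.
After the second batch: Gamma(83 + 11, 63/2 + 4) = Gamma(94, 71/2).
Predictive mean over a 4-week window = T·E[λ|data] = 4·94/(71/2) = 752/71.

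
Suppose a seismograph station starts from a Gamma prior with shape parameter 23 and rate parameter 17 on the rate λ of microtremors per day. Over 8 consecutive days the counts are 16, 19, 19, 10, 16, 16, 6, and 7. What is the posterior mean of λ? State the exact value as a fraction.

132/25

Total count: 16 + 19 + 19 + 10 + 16 + 16 + 6 + 7 = 109.
Total exposure: 8 days.
Conjugate update: add total count to the shape and total exposure to the rate, giving Gamma(132, 25).
Posterior mean = α'/β' = 132/25.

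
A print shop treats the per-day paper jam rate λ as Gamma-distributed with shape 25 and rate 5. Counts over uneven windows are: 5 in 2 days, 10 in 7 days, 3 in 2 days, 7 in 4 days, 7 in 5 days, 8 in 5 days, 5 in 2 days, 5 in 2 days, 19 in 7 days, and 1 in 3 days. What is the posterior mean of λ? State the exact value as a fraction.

95/44

Total count: 5 + 10 + 3 + 7 + 7 + 8 + 5 + 5 + 19 + 1 = 70.
Total exposure: 2 + 7 + 2 + 4 + 5 + 5 + 2 + 2 + 7 + 3 = 39 days.
Conjugate update: add total count to the shape and total exposure to the rate, giving Gamma(95, 44).
Posterior mean = α'/β' = 95/44.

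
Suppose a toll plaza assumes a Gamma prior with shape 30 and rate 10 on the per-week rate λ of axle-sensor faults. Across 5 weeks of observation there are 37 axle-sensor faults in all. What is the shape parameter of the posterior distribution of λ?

67

Total count 37 over total exposure 5 weeks.
The Gamma prior is conjugate for the Poisson rate, so λ | data ~ Gamma(30+37, 10+5) = Gamma(67, 15).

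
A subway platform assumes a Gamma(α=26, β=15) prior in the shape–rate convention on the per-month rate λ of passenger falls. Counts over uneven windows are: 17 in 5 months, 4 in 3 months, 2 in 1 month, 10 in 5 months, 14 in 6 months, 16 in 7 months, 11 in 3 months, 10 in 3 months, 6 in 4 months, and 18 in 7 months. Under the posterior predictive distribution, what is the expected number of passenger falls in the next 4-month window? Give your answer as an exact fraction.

Total count: 17 + 4 + 2 + 10 + 14 + 16 + 11 + 10 + 6 + 18 = 108.
Total exposure: 5 + 3 + 1 + 5 + 6 + 7 + 3 + 3 + 4 + 7 = 44 months.
Posterior: α' = 26 + 108 = 134, β' = 15 + 44 = 59.
Predictive mean over a 4-month window = T·E[λ|data] = 4·134/59 = 536/59.

536/59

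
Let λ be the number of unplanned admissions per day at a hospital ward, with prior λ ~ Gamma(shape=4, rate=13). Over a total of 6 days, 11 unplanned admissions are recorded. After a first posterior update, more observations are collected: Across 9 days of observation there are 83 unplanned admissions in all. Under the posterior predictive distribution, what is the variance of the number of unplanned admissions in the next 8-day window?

36

Total count 11 over total exposure 6 days.
After the first batch: Gamma(4 + 11, 13 + 6) = Gamma(15, 19).
Total count 83 over total exposure 9 days.
After the second batch: Gamma(15 + 83, 19 + 9) = Gamma(98, 28).
The posterior predictive for a window of length T is Negative Binomial with variance T·α'·(β'+T)/β'² = 8·98·36/784 = 36.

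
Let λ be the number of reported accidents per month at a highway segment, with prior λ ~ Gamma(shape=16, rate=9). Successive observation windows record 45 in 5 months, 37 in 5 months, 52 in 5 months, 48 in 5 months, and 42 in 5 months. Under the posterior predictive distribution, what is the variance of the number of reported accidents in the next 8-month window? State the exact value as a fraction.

Total count: 45 + 37 + 52 + 48 + 42 = 224.
Total exposure: 5 + 5 + 5 + 5 + 5 = 25 months.
Posterior: α' = 16 + 224 = 240, β' = 9 + 25 = 34.
The posterior predictive for a window of length T is Negative Binomial with variance T·α'·(β'+T)/β'² = 8·240·42/1156 = 20160/289.

20160/289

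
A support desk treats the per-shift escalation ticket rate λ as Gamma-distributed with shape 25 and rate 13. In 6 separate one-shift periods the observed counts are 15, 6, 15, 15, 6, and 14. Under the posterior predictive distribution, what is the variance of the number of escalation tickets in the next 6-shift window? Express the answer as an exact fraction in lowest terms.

Total count: 15 + 6 + 15 + 15 + 6 + 14 = 71.
Total exposure: 6 shifts.
By Gamma–Poisson conjugacy, the posterior is Gamma(α + Σx, β + Σt) = Gamma(25 + 71, 13 + 6) = Gamma(96, 19).
The posterior predictive for a window of length T is Negative Binomial with variance T·α'·(β'+T)/β'² = 6·96·25/361 = 14400/361.

14400/361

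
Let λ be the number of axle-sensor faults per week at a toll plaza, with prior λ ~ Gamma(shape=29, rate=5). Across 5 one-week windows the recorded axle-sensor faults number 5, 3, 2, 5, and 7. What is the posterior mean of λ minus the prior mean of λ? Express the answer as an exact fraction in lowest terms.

Total count: 5 + 3 + 2 + 5 + 7 = 22.
Total exposure: 5 weeks.
Conjugate update: add total count to the shape and total exposure to the rate, giving Gamma(51, 10).
Posterior mean = 51/10 = 51/10; prior mean = 29/5 = 29/5. Difference = 51/10 − 29/5 = -7/10.

-7/10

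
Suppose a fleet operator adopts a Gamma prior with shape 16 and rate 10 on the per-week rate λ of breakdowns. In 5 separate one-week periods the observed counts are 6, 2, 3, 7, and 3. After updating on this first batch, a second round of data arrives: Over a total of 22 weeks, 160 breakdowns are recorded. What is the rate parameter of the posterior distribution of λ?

37

Total count: 6 + 2 + 3 + 7 + 3 = 21.
Total exposure: 5 weeks.
After the first batch: Gamma(16 + 21, 10 + 5) = Gamma(37, 15).
Total count 160 over total exposure 22 weeks.
After the second batch: Gamma(37 + 160, 15 + 22) = Gamma(197, 37).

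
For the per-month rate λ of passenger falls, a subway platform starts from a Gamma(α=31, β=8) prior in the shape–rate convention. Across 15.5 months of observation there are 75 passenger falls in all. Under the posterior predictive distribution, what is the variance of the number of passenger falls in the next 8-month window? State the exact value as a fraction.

Total count 75 over total exposure 15.5 months.
The Gamma prior is conjugate for the Poisson rate, so λ | data ~ Gamma(31+75, 8+15.5) = Gamma(106, 47/2).
The posterior predictive for a window of length T is Negative Binomial with variance T·α'·(β'+T)/β'² = 8·106·(63/2)/(2209/4) = 106848/2209.

106848/2209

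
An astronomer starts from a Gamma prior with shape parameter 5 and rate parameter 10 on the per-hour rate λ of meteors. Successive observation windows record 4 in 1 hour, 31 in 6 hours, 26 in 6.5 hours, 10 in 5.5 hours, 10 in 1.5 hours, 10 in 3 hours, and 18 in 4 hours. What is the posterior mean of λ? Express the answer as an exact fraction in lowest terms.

Total count: 4 + 31 + 26 + 10 + 10 + 10 + 18 = 109.
Total exposure: 1 + 6 + 6.5 + 5.5 + 1.5 + 3 + 4 = 27.5 hours.
By Gamma–Poisson conjugacy, the posterior is Gamma(α + Σx, β + Σt) = Gamma(5 + 109, 10 + 27.5) = Gamma(114, 75/2).
Posterior mean = α'/β' = 114/(75/2) = 76/25.

76/25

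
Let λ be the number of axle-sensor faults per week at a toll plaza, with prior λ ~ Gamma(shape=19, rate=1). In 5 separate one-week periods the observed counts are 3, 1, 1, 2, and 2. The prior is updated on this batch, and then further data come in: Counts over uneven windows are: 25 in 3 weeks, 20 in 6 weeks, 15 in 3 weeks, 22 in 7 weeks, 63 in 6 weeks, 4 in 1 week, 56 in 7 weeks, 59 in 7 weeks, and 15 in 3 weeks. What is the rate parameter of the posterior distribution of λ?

Total count: 3 + 1 + 1 + 2 + 2 = 9.
Total exposure: 5 weeks.
After the first batch: Gamma(19 + 9, 1 + 5) = Gamma(28, 6).
Total count: 25 + 20 + 15 + 22 + 63 + 4 + 56 + 59 + 15 = 279.
Total exposure: 3 + 6 + 3 + 7 + 6 + 1 + 7 + 7 + 3 = 43 weeks.
After the second batch: Gamma(28 + 279, 6 + 43) = Gamma(307, 49).

49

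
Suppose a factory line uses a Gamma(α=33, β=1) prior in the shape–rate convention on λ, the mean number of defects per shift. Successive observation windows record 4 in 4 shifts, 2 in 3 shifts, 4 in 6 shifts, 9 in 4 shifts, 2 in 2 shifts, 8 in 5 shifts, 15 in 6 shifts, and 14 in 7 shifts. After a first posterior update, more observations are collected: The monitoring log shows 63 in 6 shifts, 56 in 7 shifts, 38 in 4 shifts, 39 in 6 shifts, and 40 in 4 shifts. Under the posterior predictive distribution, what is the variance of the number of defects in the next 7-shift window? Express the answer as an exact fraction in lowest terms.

164808/4225

Total count: 4 + 2 + 4 + 9 + 2 + 8 + 15 + 14 = 58.
Total exposure: 4 + 3 + 6 + 4 + 2 + 5 + 6 + 7 = 37 shifts.
After the first batch: Gamma(33 + 58, 1 + 37) = Gamma(91, 38).
Total count: 63 + 56 + 38 + 39 + 40 = 236.
Total exposure: 6 + 7 + 4 + 6 + 4 = 27 shifts.
After the second batch: Gamma(91 + 236, 38 + 27) = Gamma(327, 65).
The posterior predictive for a window of length T is Negative Binomial with variance T·α'·(β'+T)/β'² = 7·327·72/4225 = 164808/4225.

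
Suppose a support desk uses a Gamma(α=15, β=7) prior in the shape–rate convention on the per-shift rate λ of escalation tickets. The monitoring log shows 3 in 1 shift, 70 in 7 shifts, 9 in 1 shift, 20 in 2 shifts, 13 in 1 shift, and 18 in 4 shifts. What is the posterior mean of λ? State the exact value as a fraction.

Total count: 3 + 70 + 9 + 20 + 13 + 18 = 133.
Total exposure: 1 + 7 + 1 + 2 + 1 + 4 = 16 shifts.
Posterior: α' = 15 + 133 = 148, β' = 7 + 16 = 23.
Posterior mean = α'/β' = 148/23.

148/23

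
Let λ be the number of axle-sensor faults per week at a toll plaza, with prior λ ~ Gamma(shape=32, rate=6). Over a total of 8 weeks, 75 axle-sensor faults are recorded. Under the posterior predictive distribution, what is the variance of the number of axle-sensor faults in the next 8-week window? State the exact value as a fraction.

Total count 75 over total exposure 8 weeks.
Conjugate update: add total count to the shape and total exposure to the rate, giving Gamma(107, 14).
The posterior predictive for a window of length T is Negative Binomial with variance T·α'·(β'+T)/β'² = 8·107·22/196 = 4708/49.

4708/49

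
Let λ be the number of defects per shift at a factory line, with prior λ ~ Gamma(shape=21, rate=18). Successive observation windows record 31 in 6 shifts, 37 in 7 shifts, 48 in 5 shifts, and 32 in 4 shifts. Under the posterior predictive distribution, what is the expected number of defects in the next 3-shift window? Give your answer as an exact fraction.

507/40

Total count: 31 + 37 + 48 + 32 = 148.
Total exposure: 6 + 7 + 5 + 4 = 22 shifts.
The Gamma prior is conjugate for the Poisson rate, so λ | data ~ Gamma(21+148, 18+22) = Gamma(169, 40).
Predictive mean over a 3-shift window = T·E[λ|data] = 3·169/40 = 507/40.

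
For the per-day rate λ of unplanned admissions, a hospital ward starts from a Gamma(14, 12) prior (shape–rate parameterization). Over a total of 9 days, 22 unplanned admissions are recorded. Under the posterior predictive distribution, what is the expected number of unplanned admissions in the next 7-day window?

12

Total count 22 over total exposure 9 days.
The Gamma prior is conjugate for the Poisson rate, so λ | data ~ Gamma(14+22, 12+9) = Gamma(36, 21).
Predictive mean over a 7-day window = T·E[λ|data] = 7·36/21 = 12.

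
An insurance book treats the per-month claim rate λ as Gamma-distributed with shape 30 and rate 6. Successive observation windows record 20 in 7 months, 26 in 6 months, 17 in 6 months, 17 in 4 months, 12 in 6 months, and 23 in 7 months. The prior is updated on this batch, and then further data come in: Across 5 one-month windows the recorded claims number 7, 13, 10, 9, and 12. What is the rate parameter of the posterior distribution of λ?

47

Total count: 20 + 26 + 17 + 17 + 12 + 23 = 115.
Total exposure: 7 + 6 + 6 + 4 + 6 + 7 = 36 months.
After the first batch: Gamma(30 + 115, 6 + 36) = Gamma(145, 42).
Total count: 7 + 13 + 10 + 9 + 12 = 51.
Total exposure: 5 months.
After the second batch: Gamma(145 + 51, 42 + 5) = Gamma(196, 47).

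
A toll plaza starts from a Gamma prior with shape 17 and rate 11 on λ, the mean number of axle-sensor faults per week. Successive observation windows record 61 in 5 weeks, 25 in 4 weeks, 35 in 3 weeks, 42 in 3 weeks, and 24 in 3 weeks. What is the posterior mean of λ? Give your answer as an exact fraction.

204/29

Total count: 61 + 25 + 35 + 42 + 24 = 187.
Total exposure: 5 + 4 + 3 + 3 + 3 = 18 weeks.
Posterior: α' = 17 + 187 = 204, β' = 11 + 18 = 29.
Posterior mean = α'/β' = 204/29.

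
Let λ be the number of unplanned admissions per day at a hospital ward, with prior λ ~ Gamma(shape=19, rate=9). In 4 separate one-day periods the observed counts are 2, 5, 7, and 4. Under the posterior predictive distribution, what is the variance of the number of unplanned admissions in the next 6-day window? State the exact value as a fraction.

4218/169

Total count: 2 + 5 + 7 + 4 = 18.
Total exposure: 4 days.
By Gamma–Poisson conjugacy, the posterior is Gamma(α + Σx, β + Σt) = Gamma(19 + 18, 9 + 4) = Gamma(37, 13).
The posterior predictive for a window of length T is Negative Binomial with variance T·α'·(β'+T)/β'² = 6·37·19/169 = 4218/169.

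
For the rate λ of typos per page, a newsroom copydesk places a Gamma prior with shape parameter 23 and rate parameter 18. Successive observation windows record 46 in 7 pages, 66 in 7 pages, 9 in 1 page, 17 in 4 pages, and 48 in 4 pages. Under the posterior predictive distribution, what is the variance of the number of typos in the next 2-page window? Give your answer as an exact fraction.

Total count: 46 + 66 + 9 + 17 + 48 = 186.
Total exposure: 7 + 7 + 1 + 4 + 4 = 23 pages.
Gamma(α, β) with Poisson data over total exposure Σt gives posterior Gamma(α+Σx, β+Σt) = Gamma(209, 41).
The posterior predictive for a window of length T is Negative Binomial with variance T·α'·(β'+T)/β'² = 2·209·43/1681 = 17974/1681.

17974/1681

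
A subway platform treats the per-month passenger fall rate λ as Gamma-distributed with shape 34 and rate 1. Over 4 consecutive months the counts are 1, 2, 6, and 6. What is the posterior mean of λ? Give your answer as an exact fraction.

49/5

Total count: 1 + 2 + 6 + 6 = 15.
Total exposure: 4 months.
By Gamma–Poisson conjugacy, the posterior is Gamma(α + Σx, β + Σt) = Gamma(34 + 15, 1 + 4) = Gamma(49, 5).
Posterior mean = α'/β' = 49/5.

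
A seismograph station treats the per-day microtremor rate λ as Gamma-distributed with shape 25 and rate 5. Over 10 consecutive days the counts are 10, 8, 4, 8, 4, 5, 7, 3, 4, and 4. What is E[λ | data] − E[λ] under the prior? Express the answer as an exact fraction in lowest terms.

Total count: 10 + 8 + 4 + 8 + 4 + 5 + 7 + 3 + 4 + 4 = 57.
Total exposure: 10 days.
Gamma(α, β) with Poisson data over total exposure Σt gives posterior Gamma(α+Σx, β+Σt) = Gamma(82, 15).
Posterior mean = 82/15 = 82/15; prior mean = 25/5 = 5. Difference = 82/15 − 5 = 7/15.

7/15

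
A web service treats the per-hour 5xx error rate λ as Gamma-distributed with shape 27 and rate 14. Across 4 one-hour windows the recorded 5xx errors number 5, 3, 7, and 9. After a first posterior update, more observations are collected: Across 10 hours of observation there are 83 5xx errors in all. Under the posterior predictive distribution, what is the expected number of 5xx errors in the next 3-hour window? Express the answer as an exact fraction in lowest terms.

201/14

Total count: 5 + 3 + 7 + 9 = 24.
Total exposure: 4 hours.
After the first batch: Gamma(27 + 24, 14 + 4) = Gamma(51, 18).
Total count 83 over total exposure 10 hours.
After the second batch: Gamma(51 + 83, 18 + 10) = Gamma(134, 28).
Predictive mean over a 3-hour window = T·E[λ|data] = 3·134/28 = 201/14.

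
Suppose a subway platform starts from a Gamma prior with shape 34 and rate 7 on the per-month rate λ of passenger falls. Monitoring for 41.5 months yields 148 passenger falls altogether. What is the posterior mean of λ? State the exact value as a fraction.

Total count 148 over total exposure 41.5 months.
Conjugate update: add total count to the shape and total exposure to the rate, giving Gamma(182, 97/2).
Posterior mean = α'/β' = 182/(97/2) = 364/97.

364/97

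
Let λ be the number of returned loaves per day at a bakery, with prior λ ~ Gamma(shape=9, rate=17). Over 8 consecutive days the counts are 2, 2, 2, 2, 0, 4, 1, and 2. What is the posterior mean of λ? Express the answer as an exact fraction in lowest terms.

24/25

Total count: 2 + 2 + 2 + 2 + 0 + 4 + 1 + 2 = 15.
Total exposure: 8 days.
By Gamma–Poisson conjugacy, the posterior is Gamma(α + Σx, β + Σt) = Gamma(9 + 15, 17 + 8) = Gamma(24, 25).
Posterior mean = α'/β' = 24/25.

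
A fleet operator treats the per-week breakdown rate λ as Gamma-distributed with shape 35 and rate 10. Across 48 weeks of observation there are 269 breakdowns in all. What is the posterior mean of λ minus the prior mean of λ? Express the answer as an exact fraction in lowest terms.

Total count 269 over total exposure 48 weeks.
Gamma(α, β) with Poisson data over total exposure Σt gives posterior Gamma(α+Σx, β+Σt) = Gamma(304, 58).
Posterior mean = 304/58 = 152/29; prior mean = 35/10 = 7/2. Difference = 152/29 − 7/2 = 101/58.

101/58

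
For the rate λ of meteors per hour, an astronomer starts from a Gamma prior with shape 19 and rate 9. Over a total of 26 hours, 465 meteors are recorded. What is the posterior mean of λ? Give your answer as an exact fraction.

484/35

Total count 465 over total exposure 26 hours.
Gamma(α, β) with Poisson data over total exposure Σt gives posterior Gamma(α+Σx, β+Σt) = Gamma(484, 35).
Posterior mean = α'/β' = 484/35.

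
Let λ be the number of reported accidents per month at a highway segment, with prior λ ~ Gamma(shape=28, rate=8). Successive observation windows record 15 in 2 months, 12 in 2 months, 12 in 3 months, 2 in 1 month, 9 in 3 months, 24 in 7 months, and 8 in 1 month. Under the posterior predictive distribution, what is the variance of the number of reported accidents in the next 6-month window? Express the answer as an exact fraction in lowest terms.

2420/81

Total count: 15 + 12 + 12 + 2 + 9 + 24 + 8 = 82.
Total exposure: 2 + 2 + 3 + 1 + 3 + 7 + 1 = 19 months.
By Gamma–Poisson conjugacy, the posterior is Gamma(α + Σx, β + Σt) = Gamma(28 + 82, 8 + 19) = Gamma(110, 27).
The posterior predictive for a window of length T is Negative Binomial with variance T·α'·(β'+T)/β'² = 6·110·33/729 = 2420/81.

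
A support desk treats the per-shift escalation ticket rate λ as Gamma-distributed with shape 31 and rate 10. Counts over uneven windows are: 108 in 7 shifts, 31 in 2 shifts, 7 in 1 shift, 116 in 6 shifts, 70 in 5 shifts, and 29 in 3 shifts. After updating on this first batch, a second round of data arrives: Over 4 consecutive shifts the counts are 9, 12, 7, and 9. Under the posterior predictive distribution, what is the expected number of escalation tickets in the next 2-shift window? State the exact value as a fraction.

429/19

Total count: 108 + 31 + 7 + 116 + 70 + 29 = 361.
Total exposure: 7 + 2 + 1 + 6 + 5 + 3 = 24 shifts.
After the first batch: Gamma(31 + 361, 10 + 24) = Gamma(392, 34).
Total count: 9 + 12 + 7 + 9 = 37.
Total exposure: 4 shifts.
After the second batch: Gamma(392 + 37, 34 + 4) = Gamma(429, 38).
Predictive mean over a 2-shift window = T·E[λ|data] = 2·429/38 = 429/19.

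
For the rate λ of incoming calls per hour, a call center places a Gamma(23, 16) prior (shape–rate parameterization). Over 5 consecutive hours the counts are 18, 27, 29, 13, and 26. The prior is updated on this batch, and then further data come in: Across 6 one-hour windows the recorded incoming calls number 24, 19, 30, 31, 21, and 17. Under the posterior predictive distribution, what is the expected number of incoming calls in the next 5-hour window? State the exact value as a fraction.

Total count: 18 + 27 + 29 + 13 + 26 = 113.
Total exposure: 5 hours.
After the first batch: Gamma(23 + 113, 16 + 5) = Gamma(136, 21).
Total count: 24 + 19 + 30 + 31 + 21 + 17 = 142.
Total exposure: 6 hours.
After the second batch: Gamma(136 + 142, 21 + 6) = Gamma(278, 27).
Predictive mean over a 5-hour window = T·E[λ|data] = 5·278/27 = 1390/27.

1390/27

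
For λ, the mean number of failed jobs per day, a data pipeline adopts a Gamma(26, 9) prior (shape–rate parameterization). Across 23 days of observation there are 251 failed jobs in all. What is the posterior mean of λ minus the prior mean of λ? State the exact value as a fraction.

Total count 251 over total exposure 23 days.
The Gamma prior is conjugate for the Poisson rate, so λ | data ~ Gamma(26+251, 9+23) = Gamma(277, 32).
Posterior mean = 277/32 = 277/32; prior mean = 26/9 = 26/9. Difference = 277/32 − 26/9 = 1661/288.

1661/288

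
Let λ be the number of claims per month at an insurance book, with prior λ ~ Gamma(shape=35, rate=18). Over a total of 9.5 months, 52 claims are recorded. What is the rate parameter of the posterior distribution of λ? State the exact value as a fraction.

Total count 52 over total exposure 9.5 months.
Posterior: α' = 35 + 52 = 87, β' = 18 + 9.5 = 55/2.

55/2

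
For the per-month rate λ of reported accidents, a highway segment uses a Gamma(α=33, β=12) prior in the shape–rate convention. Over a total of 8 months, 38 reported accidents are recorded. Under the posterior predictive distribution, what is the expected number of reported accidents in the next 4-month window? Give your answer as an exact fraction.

71/5

Total count 38 over total exposure 8 months.
By Gamma–Poisson conjugacy, the posterior is Gamma(α + Σx, β + Σt) = Gamma(33 + 38, 12 + 8) = Gamma(71, 20).
Predictive mean over a 4-month window = T·E[λ|data] = 4·71/20 = 71/5.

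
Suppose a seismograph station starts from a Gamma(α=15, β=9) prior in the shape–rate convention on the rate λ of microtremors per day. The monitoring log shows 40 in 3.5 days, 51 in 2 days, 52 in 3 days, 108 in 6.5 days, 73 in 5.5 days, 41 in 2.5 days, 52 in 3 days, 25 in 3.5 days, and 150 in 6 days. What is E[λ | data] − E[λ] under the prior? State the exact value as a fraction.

3197/267

Total count: 40 + 51 + 52 + 108 + 73 + 41 + 52 + 25 + 150 = 592.
Total exposure: 3.5 + 2 + 3 + 6.5 + 5.5 + 2.5 + 3 + 3.5 + 6 = 35.5 days.
By Gamma–Poisson conjugacy, the posterior is Gamma(α + Σx, β + Σt) = Gamma(15 + 592, 9 + 35.5) = Gamma(607, 89/2).
Posterior mean = 607/(89/2) = 1214/89; prior mean = 15/9 = 5/3. Difference = 1214/89 − 5/3 = 3197/267.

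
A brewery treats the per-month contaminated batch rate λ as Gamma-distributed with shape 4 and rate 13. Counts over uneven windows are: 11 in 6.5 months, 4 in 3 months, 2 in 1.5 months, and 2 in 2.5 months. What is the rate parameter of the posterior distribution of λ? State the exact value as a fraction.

Total count: 11 + 4 + 2 + 2 = 19.
Total exposure: 6.5 + 3 + 1.5 + 2.5 = 13.5 months.
The Gamma prior is conjugate for the Poisson rate, so λ | data ~ Gamma(4+19, 13+13.5) = Gamma(23, 53/2).

53/2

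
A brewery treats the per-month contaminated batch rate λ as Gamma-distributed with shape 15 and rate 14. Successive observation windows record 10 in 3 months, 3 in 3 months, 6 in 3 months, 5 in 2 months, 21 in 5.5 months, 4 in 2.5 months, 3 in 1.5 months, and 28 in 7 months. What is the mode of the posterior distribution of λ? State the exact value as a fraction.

188/83

Total count: 10 + 3 + 6 + 5 + 21 + 4 + 3 + 28 = 80.
Total exposure: 3 + 3 + 3 + 2 + 5.5 + 2.5 + 1.5 + 7 = 27.5 months.
By Gamma–Poisson conjugacy, the posterior is Gamma(α + Σx, β + Σt) = Gamma(15 + 80, 14 + 27.5) = Gamma(95, 83/2).
Posterior mode = (α'−1)/β' = 94/(83/2) = 188/83.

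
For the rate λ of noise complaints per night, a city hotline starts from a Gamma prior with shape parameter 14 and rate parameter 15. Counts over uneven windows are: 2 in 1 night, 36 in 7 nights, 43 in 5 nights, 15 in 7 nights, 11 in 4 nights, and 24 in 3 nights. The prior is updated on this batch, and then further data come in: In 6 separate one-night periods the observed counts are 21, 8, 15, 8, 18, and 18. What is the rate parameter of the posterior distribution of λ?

Total count: 2 + 36 + 43 + 15 + 11 + 24 = 131.
Total exposure: 1 + 7 + 5 + 7 + 4 + 3 = 27 nights.
After the first batch: Gamma(14 + 131, 15 + 27) = Gamma(145, 42).
Total count: 21 + 8 + 15 + 8 + 18 + 18 = 88.
Total exposure: 6 nights.
After the second batch: Gamma(145 + 88, 42 + 6) = Gamma(233, 48).

48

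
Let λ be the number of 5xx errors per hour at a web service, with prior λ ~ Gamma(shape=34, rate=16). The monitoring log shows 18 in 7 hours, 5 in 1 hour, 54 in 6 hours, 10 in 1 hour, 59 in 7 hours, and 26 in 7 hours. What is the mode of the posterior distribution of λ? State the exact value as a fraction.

41/9

Total count: 18 + 5 + 54 + 10 + 59 + 26 = 172.
Total exposure: 7 + 1 + 6 + 1 + 7 + 7 = 29 hours.
The Gamma prior is conjugate for the Poisson rate, so λ | data ~ Gamma(34+172, 16+29) = Gamma(206, 45).
Posterior mode = (α'−1)/β' = 205/45 = 41/9.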